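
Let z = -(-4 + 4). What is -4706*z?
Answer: 0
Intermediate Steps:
z = 0 (z = -1*0 = 0)
-4706*z = -4706*0 = 0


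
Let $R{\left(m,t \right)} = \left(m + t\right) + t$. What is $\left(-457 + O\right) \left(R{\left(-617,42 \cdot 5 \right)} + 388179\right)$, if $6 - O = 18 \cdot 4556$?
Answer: $-31992607738$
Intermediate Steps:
$R{\left(m,t \right)} = m + 2 t$
$O = -82002$ ($O = 6 - 18 \cdot 4556 = 6 - 82008 = -82002$)
$\left(-457 + O\right) \left(R{\left(-617,42 \cdot 5 \right)} + 388179\right) = \left(-457 - 82002\right) \left(\left(-617 + 2 \cdot 42 \cdot 5\right) + 388179\right) = - 82459 \left(\left(-617 + 2 \cdot 210\right) + 388179\right) = - 82459 \left(\left(-617 + 420\right) + 388179\right) = - 82459 \left(-197 + 388179\right) = \left(-82459\right) 387982 = -31992607738$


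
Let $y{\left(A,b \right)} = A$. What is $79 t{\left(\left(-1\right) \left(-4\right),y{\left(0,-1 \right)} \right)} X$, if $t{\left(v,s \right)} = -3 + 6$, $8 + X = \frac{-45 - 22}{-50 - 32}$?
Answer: $- \frac{139593}{82} \approx -1702.4$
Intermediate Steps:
$X = - \frac{589}{82}$ ($X = -8 + \frac{-45 - 22}{-50 - 32} = -8 - \frac{67}{-82} = -8 - - \frac{67}{82} = -8 + \frac{67}{82} = - \frac{589}{82} \approx -7.1829$)
$t{\left(v,s \right)} = 3$
$79 t{\left(\left(-1\right) \left(-4\right),y{\left(0,-1 \right)} \right)} X = 79 \cdot 3 \left(- \frac{589}{82}\right) = 237 \left(- \frac{589}{82}\right) = - \frac{139593}{82}$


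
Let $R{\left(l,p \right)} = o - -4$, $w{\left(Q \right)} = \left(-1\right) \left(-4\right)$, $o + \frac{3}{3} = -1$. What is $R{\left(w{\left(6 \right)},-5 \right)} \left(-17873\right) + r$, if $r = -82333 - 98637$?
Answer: $-216716$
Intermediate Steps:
$r = -180970$ ($r = -82333 - 98637 = -180970$)
$o = -2$ ($o = -1 - 1 = -2$)
$w{\left(Q \right)} = 4$
$R{\left(l,p \right)} = 2$ ($R{\left(l,p \right)} = -2 - -4 = -2 + 4 = 2$)
$R{\left(w{\left(6 \right)},-5 \right)} \left(-17873\right) + r = 2 \left(-17873\right) - 180970 = -35746 - 180970 = -216716$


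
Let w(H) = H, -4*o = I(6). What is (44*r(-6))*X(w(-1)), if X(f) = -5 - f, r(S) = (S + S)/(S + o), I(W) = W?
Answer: -1408/5 ≈ -281.60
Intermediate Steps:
o = -3/2 (o = -¼*6 = -3/2 ≈ -1.5000)
r(S) = 2*S/(-3/2 + S) (r(S) = (S + S)/(S - 3/2) = (2*S)/(-3/2 + S) = 2*S/(-3/2 + S))
(44*r(-6))*X(w(-1)) = (44*(4*(-6)/(-3 + 2*(-6))))*(-5 - 1*(-1)) = (44*(4*(-6)/(-3 - 12)))*(-5 + 1) = (44*(4*(-6)/(-15)))*(-4) = (44*(4*(-6)*(-1/15)))*(-4) = (44*(8/5))*(-4) = (352/5)*(-4) = -1408/5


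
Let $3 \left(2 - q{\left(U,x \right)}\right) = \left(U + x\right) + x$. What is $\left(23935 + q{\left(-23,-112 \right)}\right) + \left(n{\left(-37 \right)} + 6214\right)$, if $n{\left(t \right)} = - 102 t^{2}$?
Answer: $- \frac{328214}{3} \approx -1.094 \cdot 10^{5}$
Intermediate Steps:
$q{\left(U,x \right)} = 2 - \frac{2 x}{3} - \frac{U}{3}$ ($q{\left(U,x \right)} = 2 - \frac{\left(U + x\right) + x}{3} = 2 - \frac{U + 2 x}{3} = 2 - \left(\frac{U}{3} + \frac{2 x}{3}\right) = 2 - \frac{2 x}{3} - \frac{U}{3}$)
$\left(23935 + q{\left(-23,-112 \right)}\right) + \left(n{\left(-37 \right)} + 6214\right) = \left(23935 - - \frac{253}{3}\right) + \left(- 102 \left(-37\right)^{2} + 6214\right) = \left(23935 + \left(2 + \frac{224}{3} + \frac{23}{3}\right)\right) + \left(\left(-102\right) 1369 + 6214\right) = \left(23935 + \frac{253}{3}\right) + \left(-139638 + 6214\right) = \frac{72058}{3} - 133424 = - \frac{328214}{3}$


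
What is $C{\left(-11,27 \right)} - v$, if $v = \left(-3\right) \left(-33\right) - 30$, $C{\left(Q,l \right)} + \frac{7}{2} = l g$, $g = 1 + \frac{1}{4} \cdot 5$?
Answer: $- \frac{47}{4} \approx -11.75$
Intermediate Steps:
$g = \frac{9}{4}$ ($g = 1 + \frac{1}{4} \cdot 5 = 1 + \frac{5}{4} = \frac{9}{4} \approx 2.25$)
$C{\left(Q,l \right)} = - \frac{7}{2} + \frac{9 l}{4}$ ($C{\left(Q,l \right)} = - \frac{7}{2} + l \frac{9}{4} = - \frac{7}{2} + \frac{9 l}{4}$)
$v = 69$ ($v = 99 - 30 = 69$)
$C{\left(-11,27 \right)} - v = \left(- \frac{7}{2} + \frac{9}{4} \cdot 27\right) - 69 = \left(- \frac{7}{2} + \frac{243}{4}\right) - 69 = \frac{229}{4} - 69 = - \frac{47}{4}$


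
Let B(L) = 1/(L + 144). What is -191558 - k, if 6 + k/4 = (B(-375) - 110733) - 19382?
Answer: 75981910/231 ≈ 3.2893e+5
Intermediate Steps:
B(L) = 1/(144 + L)
k = -120231808/231 (k = -24 + 4*((1/(144 - 375) - 110733) - 19382) = -24 + 4*((1/(-231) - 110733) - 19382) = -24 + 4*((-1/231 - 110733) - 19382) = -24 + 4*(-25579324/231 - 19382) = -24 + 4*(-30056566/231) = -24 - 120226264/231 = -120231808/231 ≈ -5.2048e+5)
-191558 - k = -191558 - 1*(-120231808/231) = -191558 + 120231808/231 = 75981910/231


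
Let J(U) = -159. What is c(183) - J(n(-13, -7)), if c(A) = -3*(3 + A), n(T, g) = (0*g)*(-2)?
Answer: -399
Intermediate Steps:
n(T, g) = 0 (n(T, g) = 0*(-2) = 0)
c(A) = -9 - 3*A
c(183) - J(n(-13, -7)) = (-9 - 3*183) - 1*(-159) = (-9 - 549) + 159 = -558 + 159 = -399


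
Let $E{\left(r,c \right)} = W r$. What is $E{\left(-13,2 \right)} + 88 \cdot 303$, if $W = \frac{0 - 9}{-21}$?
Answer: $\frac{186609}{7} \approx 26658.0$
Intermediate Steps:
$W = \frac{3}{7}$ ($W = \left(-9\right) \left(- \frac{1}{21}\right) = \frac{3}{7} \approx 0.42857$)
$E{\left(r,c \right)} = \frac{3 r}{7}$
$E{\left(-13,2 \right)} + 88 \cdot 303 = \frac{3}{7} \left(-13\right) + 88 \cdot 303 = - \frac{39}{7} + 26664 = \frac{186609}{7}$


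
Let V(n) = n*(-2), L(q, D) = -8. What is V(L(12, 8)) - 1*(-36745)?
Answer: 36761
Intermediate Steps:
V(n) = -2*n
V(L(12, 8)) - 1*(-36745) = -2*(-8) - 1*(-36745) = 16 + 36745 = 36761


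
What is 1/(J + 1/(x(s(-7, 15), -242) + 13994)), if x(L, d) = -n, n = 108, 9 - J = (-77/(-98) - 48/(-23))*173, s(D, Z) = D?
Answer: -1117823/545466300 ≈ -0.0020493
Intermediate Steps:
J = -157127/322 (J = 9 - (-77/(-98) - 48/(-23))*173 = 9 - (-77*(-1/98) - 48*(-1/23))*173 = 9 - (11/14 + 48/23)*173 = 9 - 925*173/322 = 9 - 1*160025/322 = 9 - 160025/322 = -157127/322 ≈ -487.97)
x(L, d) = -108 (x(L, d) = -1*108 = -108)
1/(J + 1/(x(s(-7, 15), -242) + 13994)) = 1/(-157127/322 + 1/(-108 + 13994)) = 1/(-157127/322 + 1/13886) = 1/(-545466300/1117823) = -1117823/545466300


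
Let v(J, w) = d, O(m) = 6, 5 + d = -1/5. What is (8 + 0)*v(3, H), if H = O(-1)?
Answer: -208/5 ≈ -41.600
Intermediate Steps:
d = -26/5 (d = -5 - 1/5 = -5 - 1*⅕ = -5 - ⅕ = -26/5 ≈ -5.2000)
H = 6
v(J, w) = -26/5
(8 + 0)*v(3, H) = (8 + 0)*(-26/5) = 8*(-26/5) = -208/5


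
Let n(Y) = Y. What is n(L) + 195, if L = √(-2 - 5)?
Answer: 195 + I*√7 ≈ 195.0 + 2.6458*I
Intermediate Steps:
L = I*√7 (L = √(-7) = I*√7 ≈ 2.6458*I)
n(L) + 195 = I*√7 + 195 = 195 + I*√7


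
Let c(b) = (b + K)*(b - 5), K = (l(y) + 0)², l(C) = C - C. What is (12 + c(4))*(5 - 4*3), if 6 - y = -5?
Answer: -56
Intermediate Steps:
y = 11 (y = 6 - 1*(-5) = 6 + 5 = 11)
l(C) = 0
K = 0 (K = (0 + 0)² = 0² = 0)
c(b) = b*(-5 + b) (c(b) = (b + 0)*(b - 5) = b*(-5 + b))
(12 + c(4))*(5 - 4*3) = (12 + 4*(-5 + 4))*(5 - 4*3) = (12 + 4*(-1))*(5 - 12) = (12 - 4)*(-7) = 8*(-7) = -56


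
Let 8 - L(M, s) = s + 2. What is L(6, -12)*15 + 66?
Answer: 336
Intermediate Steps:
L(M, s) = 6 - s (L(M, s) = 8 - (s + 2) = 8 - (2 + s) = 8 + (-2 - s) = 6 - s)
L(6, -12)*15 + 66 = (6 - 1*(-12))*15 + 66 = (6 + 12)*15 + 66 = 18*15 + 66 = 270 + 66 = 336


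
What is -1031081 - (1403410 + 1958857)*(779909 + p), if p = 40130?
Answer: -2757191099494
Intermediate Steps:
-1031081 - (1403410 + 1958857)*(779909 + p) = -1031081 - (1403410 + 1958857)*(779909 + 40130) = -1031081 - 3362267*820039 = -1031081 - 1*2757190068413 = -1031081 - 2757190068413 = -2757191099494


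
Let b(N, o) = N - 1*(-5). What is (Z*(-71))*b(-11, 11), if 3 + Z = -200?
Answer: -86478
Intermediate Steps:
b(N, o) = 5 + N (b(N, o) = N + 5 = 5 + N)
Z = -203 (Z = -3 - 200 = -203)
(Z*(-71))*b(-11, 11) = (-203*(-71))*(5 - 11) = 14413*(-6) = -86478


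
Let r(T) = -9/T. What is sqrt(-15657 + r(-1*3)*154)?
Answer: I*sqrt(15195) ≈ 123.27*I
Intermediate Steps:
sqrt(-15657 + r(-1*3)*154) = sqrt(-15657 - 9/((-1*3))*154) = sqrt(-15657 - 9/(-3)*154) = sqrt(-15657 - 9*(-1/3)*154) = sqrt(-15657 + 3*154) = sqrt(-15657 + 462) = sqrt(-15195) = I*sqrt(15195)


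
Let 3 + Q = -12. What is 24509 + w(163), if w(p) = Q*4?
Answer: 24449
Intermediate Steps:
Q = -15 (Q = -3 - 12 = -15)
w(p) = -60 (w(p) = -15*4 = -60)
24509 + w(163) = 24509 - 60 = 24449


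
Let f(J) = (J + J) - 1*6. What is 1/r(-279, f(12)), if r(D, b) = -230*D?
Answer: 1/64170 ≈ 1.5584e-5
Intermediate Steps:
f(J) = -6 + 2*J (f(J) = 2*J - 6 = -6 + 2*J)
1/r(-279, f(12)) = 1/(-230*(-279)) = 1/64170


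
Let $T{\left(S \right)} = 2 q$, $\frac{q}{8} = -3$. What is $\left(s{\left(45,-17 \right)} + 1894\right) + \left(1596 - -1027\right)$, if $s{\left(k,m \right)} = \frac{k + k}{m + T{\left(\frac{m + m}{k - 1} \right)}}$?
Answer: $\frac{58703}{13} \approx 4515.6$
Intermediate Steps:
$q = -24$ ($q = 8 \left(-3\right) = -24$)
$T{\left(S \right)} = -48$ ($T{\left(S \right)} = 2 \left(-24\right) = -48$)
$s{\left(k,m \right)} = \frac{2 k}{-48 + m}$ ($s{\left(k,m \right)} = \frac{k + k}{m - 48} = \frac{2 k}{-48 + m}$)
$\left(s{\left(45,-17 \right)} + 1894\right) + \left(1596 - -1027\right) = \left(2 \cdot 45 \frac{1}{-48 - 17} + 1894\right) + \left(1596 - -1027\right) = \left(2 \cdot 45 \frac{1}{-65} + 1894\right) + \left(1596 + 1027\right) = \left(2 \cdot 45 \left(- \frac{1}{65}\right) + 1894\right) + 2623 = \left(- \frac{18}{13} + 1894\right) + 2623 = \frac{24604}{13} + 2623 = \frac{58703}{13}$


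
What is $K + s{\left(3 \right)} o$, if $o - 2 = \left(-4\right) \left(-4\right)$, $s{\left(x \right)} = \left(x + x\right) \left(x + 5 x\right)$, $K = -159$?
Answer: $1785$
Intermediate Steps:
$s{\left(x \right)} = 12 x^{2}$ ($s{\left(x \right)} = 2 x 6 x = 12 x^{2}$)
$o = 18$ ($o = 2 - -16 = 2 + 16 = 18$)
$K + s{\left(3 \right)} o = -159 + 12 \cdot 3^{2} \cdot 18 = -159 + 12 \cdot 9 \cdot 18 = -159 + 108 \cdot 18 = -159 + 1944 = 1785$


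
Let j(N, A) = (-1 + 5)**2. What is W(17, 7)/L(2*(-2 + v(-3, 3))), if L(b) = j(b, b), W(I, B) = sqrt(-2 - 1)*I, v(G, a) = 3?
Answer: 17*I*sqrt(3)/16 ≈ 1.8403*I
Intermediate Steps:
j(N, A) = 16 (j(N, A) = 4**2 = 16)
W(I, B) = I*I*sqrt(3) (W(I, B) = sqrt(-3)*I = (I*sqrt(3))*I = I*I*sqrt(3))
L(b) = 16
W(17, 7)/L(2*(-2 + v(-3, 3))) = (I*17*sqrt(3))/16 = (17*I*sqrt(3))*(1/16) = 17*I*sqrt(3)/16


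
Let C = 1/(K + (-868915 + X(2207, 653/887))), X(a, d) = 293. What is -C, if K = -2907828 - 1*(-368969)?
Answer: 1/3407481 ≈ 2.9347e-7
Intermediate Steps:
K = -2538859 (K = -2907828 + 368969 = -2538859)
C = -1/3407481 (C = 1/(-2538859 + (-868915 + 293)) = 1/(-2538859 - 868622) = 1/(-3407481) = -1/3407481 ≈ -2.9347e-7)
-C = -1*(-1/3407481) = 1/3407481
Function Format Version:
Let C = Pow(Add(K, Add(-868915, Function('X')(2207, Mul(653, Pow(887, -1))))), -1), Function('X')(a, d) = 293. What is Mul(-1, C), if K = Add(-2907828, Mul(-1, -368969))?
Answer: Rational(1, 3407481) ≈ 2.9347e-7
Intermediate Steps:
K = -2538859 (K = Add(-2907828, 368969) = -2538859)
C = Rational(-1, 3407481) (C = Pow(Add(-2538859, Add(-868915, 293)), -1) = Pow(Add(-2538859, -868622), -1) = Pow(-3407481, -1) = Rational(-1, 3407481) ≈ -2.9347e-7)
Mul(-1, C) = Mul(-1, Rational(-1, 3407481)) = Rational(1, 3407481)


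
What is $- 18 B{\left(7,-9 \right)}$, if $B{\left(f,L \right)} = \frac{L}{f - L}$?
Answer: $\frac{81}{8} \approx 10.125$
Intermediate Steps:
$- 18 B{\left(7,-9 \right)} = - 18 \left(- \frac{9}{7 - -9}\right) = - 18 \left(- \frac{9}{7 + 9}\right) = - 18 \left(- \frac{9}{16}\right) = - 18 \left(\left(-9\right) \frac{1}{16}\right) = \left(-18\right) \left(- \frac{9}{16}\right) = \frac{81}{8}$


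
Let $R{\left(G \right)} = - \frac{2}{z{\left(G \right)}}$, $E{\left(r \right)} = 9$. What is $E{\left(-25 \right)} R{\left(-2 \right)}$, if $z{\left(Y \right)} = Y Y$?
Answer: $- \frac{9}{2} \approx -4.5$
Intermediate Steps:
$z{\left(Y \right)} = Y^{2}$
$R{\left(G \right)} = - \frac{2}{G^{2}}$
$E{\left(-25 \right)} R{\left(-2 \right)} = 9 \left(- \frac{2}{4}\right) = 9 \left(\left(-2\right) \frac{1}{4}\right) = 9 \left(- \frac{1}{2}\right) = - \frac{9}{2}$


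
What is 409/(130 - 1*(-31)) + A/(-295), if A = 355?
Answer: 12700/9499 ≈ 1.3370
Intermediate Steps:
409/(130 - 1*(-31)) + A/(-295) = 409/(130 - 1*(-31)) + 355/(-295) = 409/(130 + 31) + 355*(-1/295) = 409/161 - 71/59 = 12700/9499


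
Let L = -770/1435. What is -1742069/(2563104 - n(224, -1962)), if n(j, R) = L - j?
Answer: -71424829/105096470 ≈ -0.67961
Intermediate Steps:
L = -22/41 (L = -770*1/1435 = -22/41 ≈ -0.53658)
n(j, R) = -22/41 - j
-1742069/(2563104 - n(224, -1962)) = -1742069/(2563104 - (-22/41 - 1*224)) = -1742069/(2563104 - (-22/41 - 224)) = -1742069/(2563104 - 1*(-9206/41)) = -1742069/(2563104 + 9206/41) = -1742069/105096470/41 = -1742069*41/105096470 = -71424829/105096470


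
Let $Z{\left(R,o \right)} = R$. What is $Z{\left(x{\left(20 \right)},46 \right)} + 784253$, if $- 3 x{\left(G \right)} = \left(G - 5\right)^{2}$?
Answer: $784178$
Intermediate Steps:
$x{\left(G \right)} = - \frac{\left(-5 + G\right)^{2}}{3}$ ($x{\left(G \right)} = - \frac{\left(G - 5\right)^{2}}{3} = - \frac{\left(-5 + G\right)^{2}}{3}$)
$Z{\left(x{\left(20 \right)},46 \right)} + 784253 = - \frac{\left(-5 + 20\right)^{2}}{3} + 784253 = - \frac{15^{2}}{3} + 784253 = \left(- \frac{1}{3}\right) 225 + 784253 = -75 + 784253 = 784178$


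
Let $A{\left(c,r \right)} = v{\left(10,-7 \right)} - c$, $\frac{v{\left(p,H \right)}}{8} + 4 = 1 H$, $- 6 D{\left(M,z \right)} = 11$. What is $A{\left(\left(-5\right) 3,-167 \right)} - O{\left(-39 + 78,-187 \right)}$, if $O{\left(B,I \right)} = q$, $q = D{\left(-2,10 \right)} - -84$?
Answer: $- \frac{931}{6} \approx -155.17$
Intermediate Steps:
$D{\left(M,z \right)} = - \frac{11}{6}$ ($D{\left(M,z \right)} = \left(- \frac{1}{6}\right) 11 = - \frac{11}{6}$)
$v{\left(p,H \right)} = -32 + 8 H$ ($v{\left(p,H \right)} = -32 + 8 \cdot 1 H = -32 + 8 H$)
$q = \frac{493}{6}$ ($q = - \frac{11}{6} - -84 = - \frac{11}{6} + 84 = \frac{493}{6} \approx 82.167$)
$O{\left(B,I \right)} = \frac{493}{6}$
$A{\left(c,r \right)} = -88 - c$ ($A{\left(c,r \right)} = \left(-32 + 8 \left(-7\right)\right) - c = \left(-32 - 56\right) - c = -88 - c$)
$A{\left(\left(-5\right) 3,-167 \right)} - O{\left(-39 + 78,-187 \right)} = \left(-88 - \left(-5\right) 3\right) - \frac{493}{6} = \left(-88 - -15\right) - \frac{493}{6} = \left(-88 + 15\right) - \frac{493}{6} = -73 - \frac{493}{6} = - \frac{931}{6}$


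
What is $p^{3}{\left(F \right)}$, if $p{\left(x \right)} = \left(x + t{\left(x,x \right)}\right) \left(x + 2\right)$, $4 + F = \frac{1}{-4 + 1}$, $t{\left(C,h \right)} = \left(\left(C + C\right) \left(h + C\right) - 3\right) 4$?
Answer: $- \frac{5734377823699}{19683} \approx -2.9134 \cdot 10^{8}$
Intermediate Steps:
$t{\left(C,h \right)} = -12 + 8 C \left(C + h\right)$ ($t{\left(C,h \right)} = \left(2 C \left(C + h\right) - 3\right) 4 = \left(-3 + 2 C \left(C + h\right)\right) 4 = -12 + 8 C \left(C + h\right)$)
$F = - \frac{13}{3}$ ($F = -4 + \frac{1}{-4 + 1} = -4 + \frac{1}{-3} = -4 - \frac{1}{3} = - \frac{13}{3} \approx -4.3333$)
$p{\left(x \right)} = \left(2 + x\right) \left(-12 + x + 16 x^{2}\right)$ ($p{\left(x \right)} = \left(x + \left(-12 + 8 x^{2} + 8 x x\right)\right) \left(x + 2\right) = \left(x + \left(-12 + 8 x^{2} + 8 x^{2}\right)\right) \left(2 + x\right) = \left(x + \left(-12 + 16 x^{2}\right)\right) \left(2 + x\right) = \left(-12 + x + 16 x^{2}\right) \left(2 + x\right) = \left(2 + x\right) \left(-12 + x + 16 x^{2}\right)$)
$p^{3}{\left(F \right)} = \left(-24 - - \frac{130}{3} + 16 \left(- \frac{13}{3}\right)^{3} + 33 \left(- \frac{13}{3}\right)^{2}\right)^{3} = \left(-24 + \frac{130}{3} + 16 \left(- \frac{2197}{27}\right) + 33 \cdot \frac{169}{9}\right)^{3} = \left(-24 + \frac{130}{3} - \frac{35152}{27} + \frac{1859}{3}\right)^{3} = \left(- \frac{17899}{27}\right)^{3} = - \frac{5734377823699}{19683}$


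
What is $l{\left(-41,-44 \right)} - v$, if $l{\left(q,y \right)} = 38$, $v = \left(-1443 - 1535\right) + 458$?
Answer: $2558$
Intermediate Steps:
$v = -2520$ ($v = -2978 + 458 = -2520$)
$l{\left(-41,-44 \right)} - v = 38 - -2520 = 38 + 2520 = 2558$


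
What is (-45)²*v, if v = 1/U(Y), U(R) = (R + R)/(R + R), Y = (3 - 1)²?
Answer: 2025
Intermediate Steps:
Y = 4 (Y = 2² = 4)
U(R) = 1 (U(R) = (2*R)/((2*R)) = (2*R)*(1/(2*R)) = 1)
v = 1 (v = 1/1 = 1)
(-45)²*v = (-45)²*1 = 2025*1 = 2025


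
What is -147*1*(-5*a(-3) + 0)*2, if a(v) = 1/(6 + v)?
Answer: 490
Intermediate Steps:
-147*1*(-5*a(-3) + 0)*2 = -147*1*(-5/(6 - 3) + 0)*2 = -147*1*(-5/3 + 0)*2 = -147*1*(-5/3)*2 = -(-245)*2 = -147*(-10/3) = 490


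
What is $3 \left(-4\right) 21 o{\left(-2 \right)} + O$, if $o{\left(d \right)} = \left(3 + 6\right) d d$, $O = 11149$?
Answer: $2077$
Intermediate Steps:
$o{\left(d \right)} = 9 d^{2}$ ($o{\left(d \right)} = 9 d d = 9 d^{2}$)
$3 \left(-4\right) 21 o{\left(-2 \right)} + O = 3 \left(-4\right) 21 \cdot 9 \left(-2\right)^{2} + 11149 = \left(-12\right) 21 \cdot 9 \cdot 4 + 11149 = \left(-252\right) 36 + 11149 = -9072 + 11149 = 2077$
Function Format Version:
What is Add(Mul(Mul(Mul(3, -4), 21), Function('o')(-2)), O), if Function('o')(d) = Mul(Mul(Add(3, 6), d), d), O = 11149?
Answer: 2077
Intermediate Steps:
Function('o')(d) = Mul(9, Pow(d, 2)) (Function('o')(d) = Mul(Mul(9, d), d) = Mul(9, Pow(d, 2)))
Add(Mul(Mul(Mul(3, -4), 21), Function('o')(-2)), O) = Add(Mul(Mul(Mul(3, -4), 21), Mul(9, Pow(-2, 2))), 11149) = Add(Mul(Mul(-12, 21), Mul(9, 4)), 11149) = Add(Mul(-252, 36), 11149) = Add(-9072, 11149) = 2077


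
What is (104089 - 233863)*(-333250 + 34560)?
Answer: 38762196060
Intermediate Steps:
(104089 - 233863)*(-333250 + 34560) = -129774*(-298690) = 38762196060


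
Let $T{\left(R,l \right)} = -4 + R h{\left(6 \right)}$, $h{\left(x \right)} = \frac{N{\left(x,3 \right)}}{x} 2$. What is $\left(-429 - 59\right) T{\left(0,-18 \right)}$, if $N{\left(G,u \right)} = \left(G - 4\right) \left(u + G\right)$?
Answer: $1952$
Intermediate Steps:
$N{\left(G,u \right)} = \left(-4 + G\right) \left(G + u\right)$
$h{\left(x \right)} = \frac{2 \left(-12 + x^{2} - x\right)}{x}$ ($h{\left(x \right)} = \frac{x^{2} - 4 x - 12 + x 3}{x} 2 = \frac{x^{2} - 4 x - 12 + 3 x}{x} 2 = \frac{-12 + x^{2} - x}{x} 2 = \frac{2 \left(-12 + x^{2} - x\right)}{x}$)
$T{\left(R,l \right)} = -4 + 6 R$ ($T{\left(R,l \right)} = -4 + R \left(-2 - \frac{24}{6} + 2 \cdot 6\right) = -4 + R \left(-2 - 4 + 12\right) = -4 + R 6 = -4 + 6 R$)
$\left(-429 - 59\right) T{\left(0,-18 \right)} = \left(-429 - 59\right) \left(-4 + 6 \cdot 0\right) = - 488 \left(-4 + 0\right) = \left(-488\right) \left(-4\right) = 1952$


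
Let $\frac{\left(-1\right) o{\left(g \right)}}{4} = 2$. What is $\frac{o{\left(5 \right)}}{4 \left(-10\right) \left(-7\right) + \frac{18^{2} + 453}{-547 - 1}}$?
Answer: $- \frac{4384}{152663} \approx -0.028717$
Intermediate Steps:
$o{\left(g \right)} = -8$ ($o{\left(g \right)} = \left(-4\right) 2 = -8$)
$\frac{o{\left(5 \right)}}{4 \left(-10\right) \left(-7\right) + \frac{18^{2} + 453}{-547 - 1}} = \frac{1}{4 \left(-10\right) \left(-7\right) + \frac{18^{2} + 453}{-547 - 1}} \left(-8\right) = \frac{1}{\left(-40\right) \left(-7\right) + \frac{324 + 453}{-548}} \left(-8\right) = \frac{1}{280 + 777 \left(- \frac{1}{548}\right)} \left(-8\right) = \frac{1}{280 - \frac{777}{548}} \left(-8\right) = \frac{1}{\frac{152663}{548}} \left(-8\right) = \frac{548}{152663} \left(-8\right) = - \frac{4384}{152663}$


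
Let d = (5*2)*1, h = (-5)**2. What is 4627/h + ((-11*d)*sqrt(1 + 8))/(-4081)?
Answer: 1717367/9275 ≈ 185.16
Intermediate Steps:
h = 25
d = 10 (d = 10*1 = 10)
4627/h + ((-11*d)*sqrt(1 + 8))/(-4081) = 4627/25 + ((-11*10)*sqrt(1 + 8))/(-4081) = 4627*(1/25) - 110*sqrt(9)*(-1/4081) = 4627/25 - 110*3*(-1/4081) = 4627/25 - 330*(-1/4081) = 4627/25 + 30/371 = 1717367/9275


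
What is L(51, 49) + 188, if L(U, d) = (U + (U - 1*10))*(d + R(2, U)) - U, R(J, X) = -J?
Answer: 4461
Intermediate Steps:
L(U, d) = -U + (-10 + 2*U)*(-2 + d) (L(U, d) = (U + (U - 1*10))*(d - 1*2) - U = (U + (U - 10))*(d - 2) - U = (U + (-10 + U))*(-2 + d) - U = (-10 + 2*U)*(-2 + d) - U = -U + (-10 + 2*U)*(-2 + d))
L(51, 49) + 188 = (20 - 10*49 - 5*51 + 2*51*49) + 188 = (20 - 490 - 255 + 4998) + 188 = 4273 + 188 = 4461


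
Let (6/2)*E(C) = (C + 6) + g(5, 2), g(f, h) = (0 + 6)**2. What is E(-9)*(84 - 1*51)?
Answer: 363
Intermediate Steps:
g(f, h) = 36 (g(f, h) = 6**2 = 36)
E(C) = 14 + C/3 (E(C) = ((C + 6) + 36)/3 = ((6 + C) + 36)/3 = (42 + C)/3 = 14 + C/3)
E(-9)*(84 - 1*51) = (14 + (1/3)*(-9))*(84 - 1*51) = (14 - 3)*(84 - 51) = 11*33 = 363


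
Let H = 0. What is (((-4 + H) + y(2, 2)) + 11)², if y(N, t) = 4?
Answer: 121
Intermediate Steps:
(((-4 + H) + y(2, 2)) + 11)² = (((-4 + 0) + 4) + 11)² = ((-4 + 4) + 11)² = (0 + 11)² = 11² = 121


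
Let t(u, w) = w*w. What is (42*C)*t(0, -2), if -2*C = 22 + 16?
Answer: -3192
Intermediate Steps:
t(u, w) = w²
C = -19 (C = -(22 + 16)/2 = -½*38 = -19)
(42*C)*t(0, -2) = (42*(-19))*(-2)² = -798*4 = -3192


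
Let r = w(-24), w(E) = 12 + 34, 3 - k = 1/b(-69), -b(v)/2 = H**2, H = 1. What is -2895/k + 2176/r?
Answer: -125554/161 ≈ -779.84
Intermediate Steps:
b(v) = -2 (b(v) = -2*1**2 = -2*1 = -2)
k = 7/2 (k = 3 - 1/(-2) = 3 - 1*(-1/2) = 3 + 1/2 = 7/2 ≈ 3.5000)
w(E) = 46
r = 46
-2895/k + 2176/r = -2895/7/2 + 2176/46 = -2895*2/7 + 2176*(1/46) = -5790/7 + 1088/23 = -125554/161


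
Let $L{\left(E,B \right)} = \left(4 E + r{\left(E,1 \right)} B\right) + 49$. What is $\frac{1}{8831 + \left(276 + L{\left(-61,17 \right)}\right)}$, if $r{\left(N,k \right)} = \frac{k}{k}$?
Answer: $\frac{1}{8929} \approx 0.00011199$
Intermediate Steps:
$r{\left(N,k \right)} = 1$
$L{\left(E,B \right)} = 49 + B + 4 E$ ($L{\left(E,B \right)} = \left(4 E + 1 B\right) + 49 = \left(4 E + B\right) + 49 = \left(B + 4 E\right) + 49 = 49 + B + 4 E$)
$\frac{1}{8831 + \left(276 + L{\left(-61,17 \right)}\right)} = \frac{1}{8831 + \left(276 + \left(49 + 17 + 4 \left(-61\right)\right)\right)} = \frac{1}{8831 + \left(276 + \left(49 + 17 - 244\right)\right)} = \frac{1}{8831 + \left(276 - 178\right)} = \frac{1}{8831 + 98} = \frac{1}{8929}$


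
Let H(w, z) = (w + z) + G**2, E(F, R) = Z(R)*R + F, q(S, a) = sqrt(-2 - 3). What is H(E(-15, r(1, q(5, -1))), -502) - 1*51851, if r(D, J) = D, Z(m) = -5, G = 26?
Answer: -51697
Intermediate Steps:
q(S, a) = I*sqrt(5) (q(S, a) = sqrt(-5) = I*sqrt(5))
E(F, R) = F - 5*R (E(F, R) = -5*R + F = F - 5*R)
H(w, z) = 676 + w + z (H(w, z) = (w + z) + 26**2 = (w + z) + 676 = 676 + w + z)
H(E(-15, r(1, q(5, -1))), -502) - 1*51851 = (676 + (-15 - 5*1) - 502) - 1*51851 = (676 + (-15 - 5) - 502) - 51851 = (676 - 20 - 502) - 51851 = 154 - 51851 = -51697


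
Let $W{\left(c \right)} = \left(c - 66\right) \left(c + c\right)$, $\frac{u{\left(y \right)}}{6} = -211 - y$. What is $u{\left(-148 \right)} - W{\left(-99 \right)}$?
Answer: $-33048$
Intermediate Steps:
$u{\left(y \right)} = -1266 - 6 y$ ($u{\left(y \right)} = 6 \left(-211 - y\right) = -1266 - 6 y$)
$W{\left(c \right)} = 2 c \left(-66 + c\right)$ ($W{\left(c \right)} = \left(-66 + c\right) 2 c = 2 c \left(-66 + c\right)$)
$u{\left(-148 \right)} - W{\left(-99 \right)} = \left(-1266 - -888\right) - 2 \left(-99\right) \left(-66 - 99\right) = \left(-1266 + 888\right) - 2 \left(-99\right) \left(-165\right) = -378 - 32670 = -33048$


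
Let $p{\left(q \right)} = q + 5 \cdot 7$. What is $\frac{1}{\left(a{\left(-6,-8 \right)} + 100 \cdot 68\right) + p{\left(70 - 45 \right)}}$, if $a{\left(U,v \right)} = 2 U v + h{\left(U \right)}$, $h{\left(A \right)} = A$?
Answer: $\frac{1}{6950} \approx 0.00014388$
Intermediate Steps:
$a{\left(U,v \right)} = U + 2 U v$ ($a{\left(U,v \right)} = 2 U v + U = U + 2 U v$)
$p{\left(q \right)} = 35 + q$ ($p{\left(q \right)} = q + 35 = 35 + q$)
$\frac{1}{\left(a{\left(-6,-8 \right)} + 100 \cdot 68\right) + p{\left(70 - 45 \right)}} = \frac{1}{\left(- 6 \left(1 + 2 \left(-8\right)\right) + 100 \cdot 68\right) + \left(35 + \left(70 - 45\right)\right)} = \frac{1}{\left(- 6 \left(1 - 16\right) + 6800\right) + \left(35 + \left(70 - 45\right)\right)} = \frac{1}{\left(\left(-6\right) \left(-15\right) + 6800\right) + \left(35 + 25\right)} = \frac{1}{\left(90 + 6800\right) + 60} = \frac{1}{6890 + 60} = \frac{1}{6950}$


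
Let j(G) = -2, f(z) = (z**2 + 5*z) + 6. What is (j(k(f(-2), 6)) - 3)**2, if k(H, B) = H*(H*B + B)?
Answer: 25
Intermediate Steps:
f(z) = 6 + z**2 + 5*z
k(H, B) = H*(B + B*H) (k(H, B) = H*(B*H + B) = H*(B + B*H))
(j(k(f(-2), 6)) - 3)**2 = (-2 - 3)**2 = (-5)**2 = 25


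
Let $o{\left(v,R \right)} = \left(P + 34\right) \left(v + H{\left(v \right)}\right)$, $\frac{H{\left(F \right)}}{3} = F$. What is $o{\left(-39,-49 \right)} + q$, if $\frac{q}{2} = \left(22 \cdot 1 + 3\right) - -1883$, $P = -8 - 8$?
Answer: $1008$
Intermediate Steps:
$H{\left(F \right)} = 3 F$
$P = -16$ ($P = -8 - 8 = -16$)
$o{\left(v,R \right)} = 72 v$ ($o{\left(v,R \right)} = \left(-16 + 34\right) \left(v + 3 v\right) = 18 \cdot 4 v = 72 v$)
$q = 3816$ ($q = 2 \left(\left(22 \cdot 1 + 3\right) - -1883\right) = 2 \left(\left(22 + 3\right) + 1883\right) = 2 \left(25 + 1883\right) = 2 \cdot 1908 = 3816$)
$o{\left(-39,-49 \right)} + q = 72 \left(-39\right) + 3816 = -2808 + 3816 = 1008$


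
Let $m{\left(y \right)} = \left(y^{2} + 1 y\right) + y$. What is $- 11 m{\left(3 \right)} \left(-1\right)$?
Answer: $165$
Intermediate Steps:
$m{\left(y \right)} = y^{2} + 2 y$ ($m{\left(y \right)} = \left(y^{2} + y\right) + y = \left(y + y^{2}\right) + y = y^{2} + 2 y$)
$- 11 m{\left(3 \right)} \left(-1\right) = - 11 \cdot 3 \left(2 + 3\right) \left(-1\right) = - 11 \cdot 3 \cdot 5 \left(-1\right) = \left(-11\right) 15 \left(-1\right) = \left(-165\right) \left(-1\right) = 165$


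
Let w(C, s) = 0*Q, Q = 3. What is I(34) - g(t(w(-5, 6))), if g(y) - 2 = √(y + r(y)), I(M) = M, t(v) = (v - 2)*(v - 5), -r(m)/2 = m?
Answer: 32 - I*√10 ≈ 32.0 - 3.1623*I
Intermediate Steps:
r(m) = -2*m
w(C, s) = 0 (w(C, s) = 0*3 = 0)
t(v) = (-5 + v)*(-2 + v) (t(v) = (-2 + v)*(-5 + v) = (-5 + v)*(-2 + v))
g(y) = 2 + √(-y) (g(y) = 2 + √(y - 2*y) = 2 + √(-y))
I(34) - g(t(w(-5, 6))) = 34 - (2 + √(-(10 + 0² - 7*0))) = 34 - (2 + √(-(10 + 0 + 0))) = 34 - (2 + √(-1*10)) = 34 - (2 + √(-10)) = 34 - (2 + I*√10) = 34 + (-2 - I*√10) = 32 - I*√10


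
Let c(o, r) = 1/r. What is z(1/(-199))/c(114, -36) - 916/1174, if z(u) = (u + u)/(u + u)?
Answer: -21590/587 ≈ -36.780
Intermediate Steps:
z(u) = 1 (z(u) = (2*u)/((2*u)) = (2*u)*(1/(2*u)) = 1)
z(1/(-199))/c(114, -36) - 916/1174 = 1/1/(-36) - 916/1174 = 1/(-1/36) - 916*1/1174 = 1*(-36) - 458/587 = -36 - 458/587 = -21590/587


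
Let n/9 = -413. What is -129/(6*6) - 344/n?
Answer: -51901/14868 ≈ -3.4908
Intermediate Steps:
n = -3717 (n = 9*(-413) = -3717)
-129/(6*6) - 344/n = -129/(6*6) - 344/(-3717) = -129/36 - 344*(-1/3717) = -129*1/36 + 344/3717 = -43/12 + 344/3717 = -51901/14868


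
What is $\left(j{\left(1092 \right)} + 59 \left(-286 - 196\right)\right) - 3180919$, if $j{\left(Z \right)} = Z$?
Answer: $-3208265$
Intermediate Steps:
$\left(j{\left(1092 \right)} + 59 \left(-286 - 196\right)\right) - 3180919 = \left(1092 + 59 \left(-286 - 196\right)\right) - 3180919 = \left(1092 + 59 \left(-482\right)\right) - 3180919 = \left(1092 - 28438\right) - 3180919 = -27346 - 3180919 = -3208265$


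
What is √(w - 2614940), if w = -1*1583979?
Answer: I*√4198919 ≈ 2049.1*I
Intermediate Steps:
w = -1583979
√(w - 2614940) = √(-1583979 - 2614940) = √(-4198919) = I*√4198919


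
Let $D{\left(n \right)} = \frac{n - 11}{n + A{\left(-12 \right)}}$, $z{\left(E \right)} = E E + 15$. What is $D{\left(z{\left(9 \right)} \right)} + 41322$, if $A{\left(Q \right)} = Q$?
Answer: $\frac{3471133}{84} \approx 41323.0$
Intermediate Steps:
$z{\left(E \right)} = 15 + E^{2}$ ($z{\left(E \right)} = E^{2} + 15 = 15 + E^{2}$)
$D{\left(n \right)} = \frac{-11 + n}{-12 + n}$ ($D{\left(n \right)} = \frac{n - 11}{n - 12} = \frac{-11 + n}{-12 + n}$)
$D{\left(z{\left(9 \right)} \right)} + 41322 = \frac{-11 + \left(15 + 9^{2}\right)}{-12 + \left(15 + 9^{2}\right)} + 41322 = \frac{-11 + \left(15 + 81\right)}{-12 + \left(15 + 81\right)} + 41322 = \frac{-11 + 96}{-12 + 96} + 41322 = \frac{1}{84} \cdot 85 + 41322 = \frac{85}{84} + 41322 = \frac{3471133}{84}$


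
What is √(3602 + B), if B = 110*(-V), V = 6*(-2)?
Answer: √4922 ≈ 70.157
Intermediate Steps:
V = -12
B = 1320 (B = 110*(-1*(-12)) = 110*12 = 1320)
√(3602 + B) = √(3602 + 1320) = √4922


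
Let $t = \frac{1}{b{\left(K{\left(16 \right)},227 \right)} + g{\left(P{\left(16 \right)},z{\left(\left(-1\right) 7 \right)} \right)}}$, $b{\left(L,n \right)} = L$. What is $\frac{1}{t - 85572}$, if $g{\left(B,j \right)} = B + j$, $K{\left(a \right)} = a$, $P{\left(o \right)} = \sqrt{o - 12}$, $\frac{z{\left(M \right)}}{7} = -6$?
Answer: $- \frac{24}{2053729} \approx -1.1686 \cdot 10^{-5}$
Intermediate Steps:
$z{\left(M \right)} = -42$ ($z{\left(M \right)} = 7 \left(-6\right) = -42$)
$P{\left(o \right)} = \sqrt{-12 + o}$
$t = - \frac{1}{24}$ ($t = \frac{1}{16 - \left(42 - \sqrt{-12 + 16}\right)} = \frac{1}{16 - \left(42 - \sqrt{4}\right)} = \frac{1}{16 + \left(2 - 42\right)} = \frac{1}{16 - 40} = \frac{1}{-24} = - \frac{1}{24} \approx -0.041667$)
$\frac{1}{t - 85572} = \frac{1}{- \frac{1}{24} - 85572} = \frac{1}{- \frac{2053729}{24}} = - \frac{24}{2053729}$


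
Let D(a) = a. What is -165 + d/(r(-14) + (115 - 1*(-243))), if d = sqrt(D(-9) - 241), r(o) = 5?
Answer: -165 + 5*I*sqrt(10)/363 ≈ -165.0 + 0.043558*I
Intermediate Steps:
d = 5*I*sqrt(10) (d = sqrt(-9 - 241) = sqrt(-250) = 5*I*sqrt(10) ≈ 15.811*I)
-165 + d/(r(-14) + (115 - 1*(-243))) = -165 + (5*I*sqrt(10))/(5 + (115 - 1*(-243))) = -165 + (5*I*sqrt(10))/(5 + (115 + 243)) = -165 + (5*I*sqrt(10))/(5 + 358) = -165 + (5*I*sqrt(10))/363 = -165 + 5*I*sqrt(10)/363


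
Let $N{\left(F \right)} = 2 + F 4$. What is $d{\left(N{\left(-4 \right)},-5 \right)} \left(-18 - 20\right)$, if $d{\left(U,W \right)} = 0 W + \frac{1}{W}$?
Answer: $\frac{38}{5} \approx 7.6$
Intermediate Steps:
$N{\left(F \right)} = 2 + 4 F$
$d{\left(U,W \right)} = \frac{1}{W}$ ($d{\left(U,W \right)} = 0 + \frac{1}{W} = \frac{1}{W}$)
$d{\left(N{\left(-4 \right)},-5 \right)} \left(-18 - 20\right) = \frac{-18 - 20}{-5} = \left(- \frac{1}{5}\right) \left(-38\right) = \frac{38}{5}$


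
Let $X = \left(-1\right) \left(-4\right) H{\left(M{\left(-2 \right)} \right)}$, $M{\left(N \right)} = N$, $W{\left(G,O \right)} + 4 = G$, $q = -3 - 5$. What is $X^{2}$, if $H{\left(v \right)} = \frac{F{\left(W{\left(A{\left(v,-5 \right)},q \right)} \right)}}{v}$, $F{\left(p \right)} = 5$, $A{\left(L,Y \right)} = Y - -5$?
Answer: $100$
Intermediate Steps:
$A{\left(L,Y \right)} = 5 + Y$ ($A{\left(L,Y \right)} = Y + 5 = 5 + Y$)
$q = -8$ ($q = -3 - 5 = -8$)
$W{\left(G,O \right)} = -4 + G$
$H{\left(v \right)} = \frac{5}{v}$
$X = -10$ ($X = \left(-1\right) \left(-4\right) \frac{5}{-2} = 4 \cdot 5 \left(- \frac{1}{2}\right) = 4 \left(- \frac{5}{2}\right) = -10$)
$X^{2} = \left(-10\right)^{2} = 100$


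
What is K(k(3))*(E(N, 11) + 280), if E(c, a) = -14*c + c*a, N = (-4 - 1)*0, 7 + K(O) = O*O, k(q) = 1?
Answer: -1680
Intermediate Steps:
K(O) = -7 + O² (K(O) = -7 + O*O = -7 + O²)
N = 0 (N = -5*0 = 0)
E(c, a) = -14*c + a*c
K(k(3))*(E(N, 11) + 280) = (-7 + 1²)*(0*(-14 + 11) + 280) = (-7 + 1)*(0*(-3) + 280) = -6*(0 + 280) = -6*280 = -1680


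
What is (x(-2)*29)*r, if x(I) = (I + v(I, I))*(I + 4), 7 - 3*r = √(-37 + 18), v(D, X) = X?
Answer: -1624/3 + 232*I*√19/3 ≈ -541.33 + 337.09*I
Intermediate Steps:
r = 7/3 - I*√19/3 (r = 7/3 - √(-37 + 18)/3 = 7/3 - I*√19/3 ≈ 2.3333 - 1.453*I)
x(I) = 2*I*(4 + I) (x(I) = (I + I)*(I + 4) = (2*I)*(4 + I) = 2*I*(4 + I))
(x(-2)*29)*r = ((2*(-2)*(4 - 2))*29)*(7/3 - I*√19/3) = ((2*(-2)*2)*29)*(7/3 - I*√19/3) = (-8*29)*(7/3 - I*√19/3) = -232*(7/3 - I*√19/3) = -1624/3 + 232*I*√19/3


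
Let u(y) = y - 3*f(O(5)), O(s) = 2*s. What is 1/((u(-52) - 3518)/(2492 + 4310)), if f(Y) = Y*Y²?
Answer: -3401/3285 ≈ -1.0353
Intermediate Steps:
f(Y) = Y³
u(y) = -3000 + y (u(y) = y - 3*(2*5)³ = y - 3*10³ = y - 3*1000 = y - 3000 = -3000 + y)
1/((u(-52) - 3518)/(2492 + 4310)) = 1/(((-3000 - 52) - 3518)/(2492 + 4310)) = 1/((-3052 - 3518)/6802) = 1/(-6570*1/6802) = 1/(-3285/3401) = -3401/3285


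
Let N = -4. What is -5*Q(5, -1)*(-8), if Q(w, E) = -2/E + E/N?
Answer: 90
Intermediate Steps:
Q(w, E) = -2/E - E/4 (Q(w, E) = -2/E + E/(-4) = -2/E + E*(-¼) = -2/E - E/4)
-5*Q(5, -1)*(-8) = -5*(-2/(-1) - ¼*(-1))*(-8) = -5*(-2*(-1) + ¼)*(-8) = -5*(2 + ¼)*(-8) = -5*9/4*(-8) = -45/4*(-8) = 90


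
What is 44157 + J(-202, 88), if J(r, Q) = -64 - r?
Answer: 44295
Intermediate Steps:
44157 + J(-202, 88) = 44157 + (-64 - 1*(-202)) = 44157 + (-64 + 202) = 44157 + 138 = 44295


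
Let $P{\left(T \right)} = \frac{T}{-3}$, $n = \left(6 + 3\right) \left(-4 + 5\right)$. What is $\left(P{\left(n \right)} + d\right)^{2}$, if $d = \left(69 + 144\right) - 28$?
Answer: $33124$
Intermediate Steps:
$n = 9$ ($n = 9 \cdot 1 = 9$)
$P{\left(T \right)} = - \frac{T}{3}$ ($P{\left(T \right)} = T \left(- \frac{1}{3}\right) = - \frac{T}{3}$)
$d = 185$ ($d = 213 - 28 = 185$)
$\left(P{\left(n \right)} + d\right)^{2} = \left(\left(- \frac{1}{3}\right) 9 + 185\right)^{2} = \left(-3 + 185\right)^{2} = 182^{2} = 33124$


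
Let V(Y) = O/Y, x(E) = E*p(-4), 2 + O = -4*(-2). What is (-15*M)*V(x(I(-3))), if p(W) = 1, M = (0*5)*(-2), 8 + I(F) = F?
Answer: 0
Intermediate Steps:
O = 6 (O = -2 - 4*(-2) = -2 + 8 = 6)
I(F) = -8 + F
M = 0 (M = 0*(-2) = 0)
x(E) = E (x(E) = E*1 = E)
V(Y) = 6/Y
(-15*M)*V(x(I(-3))) = (-15*0)*(6/(-8 - 3)) = 0*(6/(-11)) = 0*(6*(-1/11)) = 0*(-6/11) = 0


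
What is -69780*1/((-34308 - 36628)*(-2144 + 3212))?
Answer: 5815/6313304 ≈ 0.00092107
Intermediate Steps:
-69780*1/((-34308 - 36628)*(-2144 + 3212)) = -69780/(1068*(-70936)) = -69780/(-75759648) = -69780*(-1/75759648) = 5815/6313304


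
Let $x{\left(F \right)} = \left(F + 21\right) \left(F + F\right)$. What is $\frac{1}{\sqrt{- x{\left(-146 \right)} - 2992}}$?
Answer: $- \frac{i \sqrt{1097}}{6582} \approx - 0.0050321 i$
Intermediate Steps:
$x{\left(F \right)} = 2 F \left(21 + F\right)$ ($x{\left(F \right)} = \left(21 + F\right) 2 F = 2 F \left(21 + F\right)$)
$\frac{1}{\sqrt{- x{\left(-146 \right)} - 2992}} = \frac{1}{\sqrt{- 2 \left(-146\right) \left(21 - 146\right) - 2992}} = \frac{1}{\sqrt{- 2 \left(-146\right) \left(-125\right) - 2992}} = \frac{1}{\sqrt{\left(-1\right) 36500 - 2992}} = \frac{1}{\sqrt{-36500 - 2992}} = \frac{1}{\sqrt{-39492}} = \frac{1}{6 i \sqrt{1097}} = - \frac{i \sqrt{1097}}{6582}$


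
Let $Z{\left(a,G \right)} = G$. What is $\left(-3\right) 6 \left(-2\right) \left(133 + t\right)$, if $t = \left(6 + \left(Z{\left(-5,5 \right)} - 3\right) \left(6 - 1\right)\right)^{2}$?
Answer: $14004$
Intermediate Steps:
$t = 256$ ($t = \left(6 + \left(5 - 3\right) \left(6 - 1\right)\right)^{2} = \left(6 + 2 \cdot 5\right)^{2} = \left(6 + 10\right)^{2} = 16^{2} = 256$)
$\left(-3\right) 6 \left(-2\right) \left(133 + t\right) = \left(-3\right) 6 \left(-2\right) \left(133 + 256\right) = \left(-18\right) \left(-2\right) 389 = 36 \cdot 389 = 14004$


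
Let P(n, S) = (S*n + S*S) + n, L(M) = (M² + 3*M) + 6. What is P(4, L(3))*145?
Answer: 98020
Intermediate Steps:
L(M) = 6 + M² + 3*M
P(n, S) = n + S² + S*n (P(n, S) = (S*n + S²) + n = (S² + S*n) + n = n + S² + S*n)
P(4, L(3))*145 = (4 + (6 + 3² + 3*3)² + (6 + 3² + 3*3)*4)*145 = (4 + (6 + 9 + 9)² + (6 + 9 + 9)*4)*145 = (4 + 24² + 24*4)*145 = (4 + 576 + 96)*145 = 676*145 = 98020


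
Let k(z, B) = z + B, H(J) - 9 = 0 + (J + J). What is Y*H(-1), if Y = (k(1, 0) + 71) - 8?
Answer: 448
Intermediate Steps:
H(J) = 9 + 2*J (H(J) = 9 + (0 + (J + J)) = 9 + (0 + 2*J) = 9 + 2*J)
k(z, B) = B + z
Y = 64 (Y = ((0 + 1) + 71) - 8 = (1 + 71) - 8 = 72 - 8 = 64)
Y*H(-1) = 64*(9 + 2*(-1)) = 64*(9 - 2) = 64*7 = 448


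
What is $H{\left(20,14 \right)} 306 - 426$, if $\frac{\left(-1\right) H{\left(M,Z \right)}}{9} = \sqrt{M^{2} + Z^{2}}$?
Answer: $-426 - 5508 \sqrt{149} \approx -67660.0$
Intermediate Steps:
$H{\left(M,Z \right)} = - 9 \sqrt{M^{2} + Z^{2}}$
$H{\left(20,14 \right)} 306 - 426 = - 9 \sqrt{20^{2} + 14^{2}} \cdot 306 - 426 = - 9 \sqrt{400 + 196} \cdot 306 - 426 = - 9 \sqrt{596} \cdot 306 - 426 = - 9 \cdot 2 \sqrt{149} \cdot 306 - 426 = - 18 \sqrt{149} \cdot 306 - 426 = - 5508 \sqrt{149} - 426 = -426 - 5508 \sqrt{149}$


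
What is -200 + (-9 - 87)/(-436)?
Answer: -21776/109 ≈ -199.78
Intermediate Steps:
-200 + (-9 - 87)/(-436) = -200 - 96*(-1/436) = -200 + 24/109 = -21776/109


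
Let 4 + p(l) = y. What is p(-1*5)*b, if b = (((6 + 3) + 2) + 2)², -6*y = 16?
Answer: -3380/3 ≈ -1126.7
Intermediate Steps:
y = -8/3 (y = -⅙*16 = -8/3 ≈ -2.6667)
p(l) = -20/3 (p(l) = -4 - 8/3 = -20/3)
b = 169 (b = ((9 + 2) + 2)² = (11 + 2)² = 13² = 169)
p(-1*5)*b = -20/3*169 = -3380/3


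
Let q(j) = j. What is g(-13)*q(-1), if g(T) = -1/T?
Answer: -1/13 ≈ -0.076923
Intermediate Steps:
g(-13)*q(-1) = -1/(-13)*(-1) = -1*(-1/13)*(-1) = (1/13)*(-1) = -1/13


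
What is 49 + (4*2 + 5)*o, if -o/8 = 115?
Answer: -11911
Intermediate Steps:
o = -920 (o = -8*115 = -920)
49 + (4*2 + 5)*o = 49 + (4*2 + 5)*(-920) = 49 + (8 + 5)*(-920) = 49 + 13*(-920) = 49 - 11960 = -11911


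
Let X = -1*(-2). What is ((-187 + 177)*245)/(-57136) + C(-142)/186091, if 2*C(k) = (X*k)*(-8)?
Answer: 3667813/74876728 ≈ 0.048985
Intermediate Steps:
X = 2
C(k) = -8*k (C(k) = ((2*k)*(-8))/2 = (-16*k)/2 = -8*k)
((-187 + 177)*245)/(-57136) + C(-142)/186091 = ((-187 + 177)*245)/(-57136) - 8*(-142)/186091 = -10*245*(-1/57136) + 1136*(1/186091) = -2450*(-1/57136) + 16/2621 = 1225/28568 + 16/2621 = 3667813/74876728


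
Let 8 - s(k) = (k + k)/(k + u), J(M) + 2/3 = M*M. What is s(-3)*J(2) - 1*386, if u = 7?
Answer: -1063/3 ≈ -354.33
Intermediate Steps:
J(M) = -2/3 + M**2 (J(M) = -2/3 + M*M = -2/3 + M**2)
s(k) = 8 - 2*k/(7 + k) (s(k) = 8 - (k + k)/(k + 7) = 8 - 2*k/(7 + k))
s(-3)*J(2) - 1*386 = (2*(28 + 3*(-3))/(7 - 3))*(-2/3 + 2**2) - 1*386 = (2*(28 - 9)/4)*(-2/3 + 4) - 386 = (2*(1/4)*19)*(10/3) - 386 = (19/2)*(10/3) - 386 = 95/3 - 386 = -1063/3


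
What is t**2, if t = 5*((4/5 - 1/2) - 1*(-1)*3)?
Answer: 1089/4 ≈ 272.25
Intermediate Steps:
t = 33/2 (t = 5*((4*(1/5) - 1*1/2) + 1*3) = 5*((4/5 - 1/2) + 3) = 5*(3/10 + 3) = 5*(33/10) = 33/2 ≈ 16.500)
t**2 = (33/2)**2 = 1089/4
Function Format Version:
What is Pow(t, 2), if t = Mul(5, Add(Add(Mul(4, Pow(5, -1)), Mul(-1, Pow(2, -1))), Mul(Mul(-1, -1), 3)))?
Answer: Rational(1089, 4) ≈ 272.25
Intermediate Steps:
t = Rational(33, 2) (t = Mul(5, Add(Add(Mul(4, Rational(1, 5)), Mul(-1, Rational(1, 2))), Mul(1, 3))) = Mul(5, Add(Add(Rational(4, 5), Rational(-1, 2)), 3)) = Mul(5, Add(Rational(3, 10), 3)) = Mul(5, Rational(33, 10)) = Rational(33, 2) ≈ 16.500)
Pow(t, 2) = Pow(Rational(33, 2), 2) = Rational(1089, 4)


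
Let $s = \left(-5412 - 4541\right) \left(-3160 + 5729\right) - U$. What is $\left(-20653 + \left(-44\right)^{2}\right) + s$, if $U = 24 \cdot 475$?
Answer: $-25599374$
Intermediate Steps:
$U = 11400$
$s = -25580657$ ($s = \left(-5412 - 4541\right) \left(-3160 + 5729\right) - 11400 = \left(-9953\right) 2569 - 11400 = -25569257 - 11400 = -25580657$)
$\left(-20653 + \left(-44\right)^{2}\right) + s = \left(-20653 + \left(-44\right)^{2}\right) - 25580657 = \left(-20653 + 1936\right) - 25580657 = -18717 - 25580657 = -25599374$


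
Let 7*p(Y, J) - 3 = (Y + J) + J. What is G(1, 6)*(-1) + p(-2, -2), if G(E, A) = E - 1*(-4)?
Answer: -38/7 ≈ -5.4286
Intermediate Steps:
p(Y, J) = 3/7 + Y/7 + 2*J/7 (p(Y, J) = 3/7 + ((Y + J) + J)/7 = 3/7 + ((J + Y) + J)/7 = 3/7 + (Y + 2*J)/7 = 3/7 + (Y/7 + 2*J/7) = 3/7 + Y/7 + 2*J/7)
G(E, A) = 4 + E (G(E, A) = E + 4 = 4 + E)
G(1, 6)*(-1) + p(-2, -2) = (4 + 1)*(-1) + (3/7 + (⅐)*(-2) + (2/7)*(-2)) = 5*(-1) + (3/7 - 2/7 - 4/7) = -5 - 3/7 = -38/7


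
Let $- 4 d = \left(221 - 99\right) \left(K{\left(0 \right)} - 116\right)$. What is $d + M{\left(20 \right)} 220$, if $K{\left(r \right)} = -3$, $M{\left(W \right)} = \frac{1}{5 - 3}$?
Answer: $\frac{7479}{2} \approx 3739.5$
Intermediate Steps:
$M{\left(W \right)} = \frac{1}{2}$
$d = \frac{7259}{2}$ ($d = - \frac{\left(221 - 99\right) \left(-3 - 116\right)}{4} = - \frac{122 \left(-119\right)}{4} = \left(- \frac{1}{4}\right) \left(-14518\right) = \frac{7259}{2} \approx 3629.5$)
$d + M{\left(20 \right)} 220 = \frac{7259}{2} + \frac{1}{2} \cdot 220 = \frac{7259}{2} + 110 = \frac{7479}{2}$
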